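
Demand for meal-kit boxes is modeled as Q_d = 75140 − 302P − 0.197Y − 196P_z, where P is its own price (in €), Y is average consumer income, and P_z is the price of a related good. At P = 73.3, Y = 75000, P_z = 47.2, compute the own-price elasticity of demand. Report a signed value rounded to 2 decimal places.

At the given values, Q_d = 75140 − 302(73.3) − 0.197(75000) − 196(47.2) = 28977.2.
∂Q_d/∂P = −302.
E = (-302) × (73.3/28977.2) = -0.7639…

-0.76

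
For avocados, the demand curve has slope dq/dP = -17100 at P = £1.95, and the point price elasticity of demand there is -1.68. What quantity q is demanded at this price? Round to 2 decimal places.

Ed = (dq/dP)·(P/q) ⇒ q = (dq/dP)·P/Ed = (-17100)·1.95/(-1.68) = 19848.2142…

19848.21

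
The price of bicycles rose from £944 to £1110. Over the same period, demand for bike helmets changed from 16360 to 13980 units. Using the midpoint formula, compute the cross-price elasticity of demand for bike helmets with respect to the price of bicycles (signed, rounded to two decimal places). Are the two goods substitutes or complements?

%ΔQ_{bike helmets} = (13980 − 16360)/avg = -2380/15170 = -0.156888…
%ΔP_{bicycles} = (1110 − 944)/avg = 166/1027 = 0.161635…
E_cross = (-2380/15170) / (166/1027) = -0.9706…
E_cross < 0 ⇒ the goods are complements.

-0.97; complements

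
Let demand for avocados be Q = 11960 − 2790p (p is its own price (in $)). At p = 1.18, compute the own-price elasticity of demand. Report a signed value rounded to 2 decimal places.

At the given values, Q = 11960 − 2790(1.18) = 8667.8.
∂Q/∂p = −2790.
E = (-2790) × (1.18/8667.8) = -0.3798…

-0.38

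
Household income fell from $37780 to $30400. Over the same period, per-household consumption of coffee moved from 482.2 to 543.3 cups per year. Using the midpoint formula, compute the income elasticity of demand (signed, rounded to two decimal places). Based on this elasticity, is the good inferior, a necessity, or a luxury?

%ΔQ = (543.3 − 482.2)/[( 482.2 + 543.3)/2] = 61.1/512.75 = 0.119161…
%ΔIncome = (30400 − 37780)/[( 37780 + 30400)/2] = -7380/34090 = -0.216485…
E_income = (61.1/512.75) / (-7380/34090) = -0.5504…
E_income < 0 ⇒ inferior good.

-0.55; inferior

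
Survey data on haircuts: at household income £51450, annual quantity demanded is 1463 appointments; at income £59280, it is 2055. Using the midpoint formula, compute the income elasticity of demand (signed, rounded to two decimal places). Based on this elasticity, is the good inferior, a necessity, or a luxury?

2.38; luxury

%ΔQ = (2055 − 1463)/[( 1463 + 2055)/2] = 592/1759 = 0.336554…
%ΔIncome = (59280 − 51450)/[( 51450 + 59280)/2] = 7830/55365 = 0.141425…
E_income = (592/1759) / (7830/55365) = 2.3797…
E_income > 1 ⇒ normal good, luxury.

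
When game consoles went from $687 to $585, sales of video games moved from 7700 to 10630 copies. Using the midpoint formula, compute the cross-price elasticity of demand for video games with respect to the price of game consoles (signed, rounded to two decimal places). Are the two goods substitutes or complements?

-1.99; complements

%ΔQ_{video games} = (10630 − 7700)/avg = 2930/9165 = 0.319694…
%ΔP_{game consoles} = (585 − 687)/avg = -102/636 = -0.160377…
E_cross = (2930/9165) / (-102/636) = -1.9933…
E_cross < 0 ⇒ the goods are complements.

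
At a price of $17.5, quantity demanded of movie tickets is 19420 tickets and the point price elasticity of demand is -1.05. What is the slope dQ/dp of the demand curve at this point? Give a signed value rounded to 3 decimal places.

Ed = (dQ/dp)·(p/Q) ⇒ dQ/dp = Ed·Q/p = (-1.05)·19420/17.5 = -1165.2

-1165.200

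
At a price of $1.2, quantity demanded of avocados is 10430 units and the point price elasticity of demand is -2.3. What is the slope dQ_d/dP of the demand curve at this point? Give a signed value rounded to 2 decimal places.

Ed = (dQ_d/dP)·(P/Q_d) ⇒ dQ_d/dP = Ed·Q_d/P = (-2.3)·10430/1.2 = -19990.8333…

-19990.83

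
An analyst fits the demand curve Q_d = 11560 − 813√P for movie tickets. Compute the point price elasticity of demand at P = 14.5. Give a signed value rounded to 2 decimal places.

-0.18

dQ_d/dP = −813/(2√P) = -106.752. At P = 14.5, Q_d = 8464.19.
Ed = (dQ_d/dP)·(P/Q_d) = (-106.752) × (14.5/8464.19) = -0.1828…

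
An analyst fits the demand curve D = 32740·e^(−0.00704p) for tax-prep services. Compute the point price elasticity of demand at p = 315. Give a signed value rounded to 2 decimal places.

dD/dp = −0.00704·D = -25.0934. At p = 315, D = 3564.41.
Ed = (dD/dp)·(p/D) = (-25.0934) × (315/3564.41) = -2.2176

-2.22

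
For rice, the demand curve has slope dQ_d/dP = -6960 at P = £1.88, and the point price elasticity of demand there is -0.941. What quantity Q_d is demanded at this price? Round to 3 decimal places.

Ed = (dQ_d/dP)·(P/Q_d) ⇒ Q_d = (dQ_d/dP)·P/Ed = (-6960)·1.88/(-0.941) = 13905.20722…

13905.207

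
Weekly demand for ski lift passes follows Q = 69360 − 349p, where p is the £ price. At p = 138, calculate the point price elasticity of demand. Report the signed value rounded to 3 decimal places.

dQ/dp = −349. At p = 138, Q = 69360 − 349(138) = 21198.
Ed = (dQ/dp)·(p/Q) = −349 × (138/21198) = -2.27200…

-2.272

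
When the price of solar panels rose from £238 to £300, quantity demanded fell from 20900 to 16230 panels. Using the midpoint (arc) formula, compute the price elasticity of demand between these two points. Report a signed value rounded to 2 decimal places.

%ΔQ = (16230 − 20900) / [(20900 + 16230)/2] = -4670/18565 = -0.251548…
%ΔP = (300 − 238) / [(238 + 300)/2] = 62/269 = 0.230483…
Arc Ed = %ΔQ / %ΔP = (-4670/18565) / (62/269) = -1.0913…

-1.09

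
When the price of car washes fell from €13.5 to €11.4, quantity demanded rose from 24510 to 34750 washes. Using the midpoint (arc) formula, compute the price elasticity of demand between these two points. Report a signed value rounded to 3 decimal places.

-2.049

%ΔQ = (34750 − 24510) / [(24510 + 34750)/2] = 10240/29630 = 0.345595…
%ΔP = (11.4 − 13.5) / [(13.5 + 11.4)/2] = -2.1/12.45 = -0.168674…
Arc Ed = %ΔQ / %ΔP = (10240/29630) / (-2.1/12.45) = -2.04888…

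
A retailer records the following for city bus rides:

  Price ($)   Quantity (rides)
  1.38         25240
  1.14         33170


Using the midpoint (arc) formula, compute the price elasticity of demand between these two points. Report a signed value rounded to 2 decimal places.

-1.43

%ΔQ = (33170 − 25240) / [(25240 + 33170)/2] = 7930/29205 = 0.271528…
%ΔP = (1.14 − 1.38) / [(1.38 + 1.14)/2] = -0.24/1.26 = -0.190476…
Arc Ed = %ΔQ / %ΔP = (7930/29205) / (-0.24/1.26) = -1.4255…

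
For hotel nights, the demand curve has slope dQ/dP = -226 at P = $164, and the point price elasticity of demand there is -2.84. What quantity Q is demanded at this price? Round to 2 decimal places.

Ed = (dQ/dP)·(P/Q) ⇒ Q = (dQ/dP)·P/Ed = (-226)·164/(-2.84) = 13050.7042…

13050.70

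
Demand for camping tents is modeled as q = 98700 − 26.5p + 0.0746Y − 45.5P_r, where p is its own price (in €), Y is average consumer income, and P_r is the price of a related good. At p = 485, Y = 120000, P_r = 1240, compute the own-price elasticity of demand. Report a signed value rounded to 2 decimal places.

At the given values, q = 98700 − 26.5(485) + 0.0746(120000) − 45.5(1240) = 38379.5.
∂q/∂p = −26.5.
E = (-26.5) × (485/38379.5) = -0.3348…

-0.33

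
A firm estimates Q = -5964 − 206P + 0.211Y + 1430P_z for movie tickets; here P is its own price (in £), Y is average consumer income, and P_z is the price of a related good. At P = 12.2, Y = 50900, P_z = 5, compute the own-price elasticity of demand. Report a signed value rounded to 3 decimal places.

At the given values, Q = -5964 − 206(12.2) + 0.211(50900) + 1430(5) = 9412.7.
∂Q/∂P = −206.
E = (-206) × (12.2/9412.7) = -0.26700…

-0.267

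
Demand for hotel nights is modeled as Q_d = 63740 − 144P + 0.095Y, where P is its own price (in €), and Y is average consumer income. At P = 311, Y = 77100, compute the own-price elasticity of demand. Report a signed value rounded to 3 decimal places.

-1.704

At the given values, Q_d = 63740 − 144(311) + 0.095(77100) = 26280.5.
∂Q_d/∂P = −144.
E = (-144) × (311/26280.5) = -1.70407…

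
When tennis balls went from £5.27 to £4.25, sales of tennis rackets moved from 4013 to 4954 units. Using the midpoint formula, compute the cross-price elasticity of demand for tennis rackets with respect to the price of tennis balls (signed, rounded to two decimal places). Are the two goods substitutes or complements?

-0.98; complements

%ΔQ_{tennis rackets} = (4954 − 4013)/avg = 941/4483.5 = 0.209880…
%ΔP_{tennis balls} = (4.25 − 5.27)/avg = -1.02/4.76 = -0.214285…
E_cross = (941/4483.5) / (-1.02/4.76) = -0.9794…
E_cross < 0 ⇒ the goods are complements.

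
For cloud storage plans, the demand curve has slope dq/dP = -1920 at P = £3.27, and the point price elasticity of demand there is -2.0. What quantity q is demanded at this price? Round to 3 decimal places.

3139.200

Ed = (dq/dP)·(P/q) ⇒ q = (dq/dP)·P/Ed = (-1920)·3.27/(-2.0) = 3139.2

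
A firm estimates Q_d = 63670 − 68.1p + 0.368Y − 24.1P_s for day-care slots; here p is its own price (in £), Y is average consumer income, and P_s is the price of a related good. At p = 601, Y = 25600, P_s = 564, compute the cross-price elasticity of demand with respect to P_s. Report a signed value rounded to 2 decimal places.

At the given values, Q_d = 63670 − 68.1(601) + 0.368(25600) − 24.1(564) = 18570.3.
∂Q_d/∂P_s = -24.1.
E = (-24.1) × (564/18570.3) = -0.7319…

-0.73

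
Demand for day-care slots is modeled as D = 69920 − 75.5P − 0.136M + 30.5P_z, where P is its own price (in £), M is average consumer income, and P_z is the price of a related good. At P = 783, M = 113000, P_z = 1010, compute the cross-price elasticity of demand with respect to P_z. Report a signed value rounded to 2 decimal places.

At the given values, D = 69920 − 75.5(783) − 0.136(113000) + 30.5(1010) = 26240.5.
∂D/∂P_z = 30.5.
E = (30.5) × (1010/26240.5) = 1.1739…

1.17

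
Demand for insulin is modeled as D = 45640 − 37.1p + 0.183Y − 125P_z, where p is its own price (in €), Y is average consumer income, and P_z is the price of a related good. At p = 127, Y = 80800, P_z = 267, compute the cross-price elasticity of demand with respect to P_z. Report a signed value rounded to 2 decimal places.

-1.49

At the given values, D = 45640 − 37.1(127) + 0.183(80800) − 125(267) = 22339.7.
∂D/∂P_z = -125.
E = (-125) × (267/22339.7) = -1.4939…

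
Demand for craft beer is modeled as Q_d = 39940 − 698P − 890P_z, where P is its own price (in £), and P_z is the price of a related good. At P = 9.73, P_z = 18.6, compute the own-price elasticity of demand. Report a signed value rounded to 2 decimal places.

At the given values, Q_d = 39940 − 698(9.73) − 890(18.6) = 16594.46.
∂Q_d/∂P = −698.
E = (-698) × (9.73/16594.46) = -0.4092…

-0.41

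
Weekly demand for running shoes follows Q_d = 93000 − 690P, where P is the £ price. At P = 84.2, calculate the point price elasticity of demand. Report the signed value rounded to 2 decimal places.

-1.66

dQ_d/dP = −690. At P = 84.2, Q_d = 93000 − 690(84.2) = 34902.
Ed = (dQ_d/dP)·(P/Q_d) = −690 × (84.2/34902) = -1.6646…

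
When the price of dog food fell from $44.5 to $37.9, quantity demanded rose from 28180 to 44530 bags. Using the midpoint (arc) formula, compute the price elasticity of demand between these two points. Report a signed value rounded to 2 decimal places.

%ΔQ = (44530 − 28180) / [(28180 + 44530)/2] = 16350/36355 = 0.449731…
%ΔP = (37.9 − 44.5) / [(44.5 + 37.9)/2] = -6.6/41.2 = -0.160194…
Arc Ed = %ΔQ / %ΔP = (16350/36355) / (-6.6/41.2) = -2.8074…

-2.81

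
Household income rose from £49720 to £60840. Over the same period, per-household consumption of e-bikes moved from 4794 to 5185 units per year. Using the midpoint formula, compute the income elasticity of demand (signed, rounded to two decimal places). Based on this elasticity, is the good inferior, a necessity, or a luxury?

%ΔQ = (5185 − 4794)/[( 4794 + 5185)/2] = 391/4989.5 = 0.078364…
%ΔIncome = (60840 − 49720)/[( 49720 + 60840)/2] = 11120/55280 = 0.201157…
E_income = (391/4989.5) / (11120/55280) = 0.3895…
0 < E_income < 1 ⇒ normal good, necessity.

0.39; necessity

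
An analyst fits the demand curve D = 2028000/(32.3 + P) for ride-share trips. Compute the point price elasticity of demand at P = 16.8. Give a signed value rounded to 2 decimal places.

-0.34

dD/dP = −2028000/(32.3 + P)² = -841.211. At P = 16.8, D = 41303.5.
Ed = (dD/dP)·(P/D) = (-841.211) × (16.8/41303.5) = -0.3421…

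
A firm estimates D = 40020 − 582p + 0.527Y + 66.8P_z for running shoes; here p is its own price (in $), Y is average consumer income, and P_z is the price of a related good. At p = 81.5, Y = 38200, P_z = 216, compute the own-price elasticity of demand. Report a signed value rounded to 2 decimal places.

-1.75

At the given values, D = 40020 − 582(81.5) + 0.527(38200) + 66.8(216) = 27147.2.
∂D/∂p = −582.
E = (-582) × (81.5/27147.2) = -1.7472…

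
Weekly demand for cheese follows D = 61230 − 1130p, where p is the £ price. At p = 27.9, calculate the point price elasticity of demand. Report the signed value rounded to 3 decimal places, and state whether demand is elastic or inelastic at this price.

dD/dp = −1130. At p = 27.9, D = 61230 − 1130(27.9) = 29703.
Ed = (dD/dp)·(p/D) = −1130 × (27.9/29703) = -1.06140…
|Ed| = 1.061 > 1, so demand is elastic.

-1.061; elastic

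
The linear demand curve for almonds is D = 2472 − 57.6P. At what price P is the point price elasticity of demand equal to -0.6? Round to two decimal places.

Ed = −57.6P/(2472 − 57.6P). Set this equal to -0.6:
57.6P = 0.6·(2472 − 57.6P) ⇒ 57.6P(1 + 0.6) = 0.6·2472
P = 0.6·2472 / (57.6·1.6) = 16.0937…

16.09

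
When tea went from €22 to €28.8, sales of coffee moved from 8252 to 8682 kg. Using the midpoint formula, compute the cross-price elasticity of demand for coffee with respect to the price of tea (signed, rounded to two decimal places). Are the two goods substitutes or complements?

%ΔQ_{coffee} = (8682 − 8252)/avg = 430/8467 = 0.050785…
%ΔP_{tea} = (28.8 − 22)/avg = 6.8/25.4 = 0.267716…
E_cross = (430/8467) / (6.8/25.4) = 0.1896…
E_cross > 0 ⇒ the goods are substitutes.

0.19; substitutes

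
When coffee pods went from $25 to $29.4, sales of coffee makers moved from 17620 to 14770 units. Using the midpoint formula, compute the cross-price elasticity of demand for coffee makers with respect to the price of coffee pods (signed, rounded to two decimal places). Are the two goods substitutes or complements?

-1.09; complements

%ΔQ_{coffee makers} = (14770 − 17620)/avg = -2850/16195 = -0.175980…
%ΔP_{coffee pods} = (29.4 − 25)/avg = 4.4/27.2 = 0.161764…
E_cross = (-2850/16195) / (4.4/27.2) = -1.0878…
E_cross < 0 ⇒ the goods are complements.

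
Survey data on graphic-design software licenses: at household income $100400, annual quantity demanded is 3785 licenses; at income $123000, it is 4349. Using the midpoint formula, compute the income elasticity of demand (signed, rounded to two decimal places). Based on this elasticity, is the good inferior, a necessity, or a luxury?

0.69; necessity

%ΔQ = (4349 − 3785)/[( 3785 + 4349)/2] = 564/4067 = 0.138677…
%ΔIncome = (123000 − 100400)/[( 100400 + 123000)/2] = 22600/111700 = 0.202327…
E_income = (564/4067) / (22600/111700) = 0.6854…
0 < E_income < 1 ⇒ normal good, necessity.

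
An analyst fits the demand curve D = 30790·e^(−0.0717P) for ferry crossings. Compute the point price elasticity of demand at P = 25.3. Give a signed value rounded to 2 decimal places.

dD/dP = −0.0717·D = -359.844. At P = 25.3, D = 5018.75.
Ed = (dD/dP)·(P/D) = (-359.844) × (25.3/5018.75) = -1.8140…

-1.81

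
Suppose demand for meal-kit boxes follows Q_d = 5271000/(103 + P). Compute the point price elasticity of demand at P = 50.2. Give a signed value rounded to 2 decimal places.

-0.33

dQ_d/dP = −5271000/(103 + P)² = -224.582. At P = 50.2, Q_d = 34406.
Ed = (dQ_d/dP)·(P/Q_d) = (-224.582) × (50.2/34406) = -0.3276…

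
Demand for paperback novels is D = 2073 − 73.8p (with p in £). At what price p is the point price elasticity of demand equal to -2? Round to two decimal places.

Ed = −73.8p/(2073 − 73.8p). Set this equal to -2:
73.8p = 2·(2073 − 73.8p) ⇒ 73.8p(1 + 2) = 2·2073
p = 2·2073 / (73.8·3) = 18.7262…

18.73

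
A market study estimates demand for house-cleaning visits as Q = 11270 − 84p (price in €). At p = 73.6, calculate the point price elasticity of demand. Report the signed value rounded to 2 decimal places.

dQ/dp = −84. At p = 73.6, Q = 11270 − 84(73.6) = 5087.6.
Ed = (dQ/dp)·(p/Q) = −84 × (73.6/5087.6) = -1.2151…

-1.22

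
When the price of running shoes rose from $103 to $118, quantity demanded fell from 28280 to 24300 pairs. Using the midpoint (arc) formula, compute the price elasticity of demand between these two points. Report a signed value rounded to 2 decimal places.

%ΔQ = (24300 − 28280) / [(28280 + 24300)/2] = -3980/26290 = -0.151388…
%ΔP = (118 − 103) / [(103 + 118)/2] = 15/110.5 = 0.135746…
Arc Ed = %ΔQ / %ΔP = (-3980/26290) / (15/110.5) = -1.1152…

-1.12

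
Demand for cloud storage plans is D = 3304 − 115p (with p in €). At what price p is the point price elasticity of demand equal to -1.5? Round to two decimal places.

17.24

Ed = −115p/(3304 − 115p). Set this equal to -1.5:
115p = 1.5·(3304 − 115p) ⇒ 115p(1 + 1.5) = 1.5·3304
p = 1.5·3304 / (115·2.5) = 17.2382…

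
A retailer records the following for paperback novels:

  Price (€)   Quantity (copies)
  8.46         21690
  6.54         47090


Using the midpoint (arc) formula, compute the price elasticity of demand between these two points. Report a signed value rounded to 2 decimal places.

-2.89

%ΔQ = (47090 − 21690) / [(21690 + 47090)/2] = 25400/34390 = 0.738586…
%ΔP = (6.54 − 8.46) / [(8.46 + 6.54)/2] = -1.92/7.5 = -0.256
Arc Ed = %ΔQ / %ΔP = (25400/34390) / (-1.92/7.5) = -2.8851…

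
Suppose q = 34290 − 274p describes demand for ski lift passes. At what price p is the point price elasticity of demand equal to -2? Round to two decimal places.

Ed = −274p/(34290 − 274p). Set this equal to -2:
274p = 2·(34290 − 274p) ⇒ 274p(1 + 2) = 2·34290
p = 2·34290 / (274·3) = 83.4306…

83.43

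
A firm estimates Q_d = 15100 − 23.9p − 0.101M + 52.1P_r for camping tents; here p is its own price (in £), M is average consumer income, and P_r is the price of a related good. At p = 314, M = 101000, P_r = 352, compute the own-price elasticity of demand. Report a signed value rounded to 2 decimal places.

At the given values, Q_d = 15100 − 23.9(314) − 0.101(101000) + 52.1(352) = 15733.6.
∂Q_d/∂p = −23.9.
E = (-23.9) × (314/15733.6) = -0.4769…

-0.48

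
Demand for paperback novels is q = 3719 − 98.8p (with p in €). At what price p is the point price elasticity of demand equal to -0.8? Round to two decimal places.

Ed = −98.8p/(3719 − 98.8p). Set this equal to -0.8:
98.8p = 0.8·(3719 − 98.8p) ⇒ 98.8p(1 + 0.8) = 0.8·3719
p = 0.8·3719 / (98.8·1.8) = 16.7296…

16.73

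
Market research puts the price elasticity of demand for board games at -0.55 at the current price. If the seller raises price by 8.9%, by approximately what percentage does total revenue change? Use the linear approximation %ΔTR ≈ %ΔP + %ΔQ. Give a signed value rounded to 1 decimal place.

+4.0%

%ΔQ ≈ Ed × %ΔP = (-0.55) × (+8.9%) = -4.8950%
%ΔTR ≈ %ΔP + %ΔQ = (+8.9%) + (-4.8950%) = +4.0050%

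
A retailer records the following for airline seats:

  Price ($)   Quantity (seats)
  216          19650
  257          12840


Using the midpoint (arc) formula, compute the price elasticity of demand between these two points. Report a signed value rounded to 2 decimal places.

-2.42

%ΔQ = (12840 − 19650) / [(19650 + 12840)/2] = -6810/16245 = -0.419205…
%ΔP = (257 − 216) / [(216 + 257)/2] = 41/236.5 = 0.173361…
Arc Ed = %ΔQ / %ΔP = (-6810/16245) / (41/236.5) = -2.4181…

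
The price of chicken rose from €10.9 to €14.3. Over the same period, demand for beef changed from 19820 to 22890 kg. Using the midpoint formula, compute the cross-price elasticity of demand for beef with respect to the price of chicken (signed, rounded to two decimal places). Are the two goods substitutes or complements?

%ΔQ_{beef} = (22890 − 19820)/avg = 3070/21355 = 0.143760…
%ΔP_{chicken} = (14.3 − 10.9)/avg = 3.4/12.6 = 0.269841…
E_cross = (3070/21355) / (3.4/12.6) = 0.5327…
E_cross > 0 ⇒ the goods are substitutes.

0.53; substitutes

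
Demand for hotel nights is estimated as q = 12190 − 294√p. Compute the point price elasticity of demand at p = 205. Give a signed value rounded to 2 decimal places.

-0.26

dq/dp = −294/(2√p) = -10.2669. At p = 205, q = 7980.56.
Ed = (dq/dp)·(p/q) = (-10.2669) × (205/7980.56) = -0.2637…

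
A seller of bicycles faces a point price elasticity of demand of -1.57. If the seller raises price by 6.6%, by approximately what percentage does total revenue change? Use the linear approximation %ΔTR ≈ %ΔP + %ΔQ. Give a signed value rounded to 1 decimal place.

%ΔQ ≈ Ed × %ΔP = (-1.57) × (+6.6%) = -10.3620%
%ΔTR ≈ %ΔP + %ΔQ = (+6.6%) + (-10.3620%) = -3.7620%

-3.8%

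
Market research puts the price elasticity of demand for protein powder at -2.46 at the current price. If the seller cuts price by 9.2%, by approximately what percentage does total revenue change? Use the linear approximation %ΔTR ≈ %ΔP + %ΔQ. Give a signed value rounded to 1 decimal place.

+13.4%

%ΔQ ≈ Ed × %ΔP = (-2.46) × (-9.2%) = +22.6320%
%ΔTR ≈ %ΔP + %ΔQ = (-9.2%) + (+22.6320%) = +13.4320%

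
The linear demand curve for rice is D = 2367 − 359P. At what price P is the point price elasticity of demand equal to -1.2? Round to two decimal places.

Ed = −359P/(2367 − 359P). Set this equal to -1.2:
359P = 1.2·(2367 − 359P) ⇒ 359P(1 + 1.2) = 1.2·2367
P = 1.2·2367 / (359·2.2) = 3.5963…

3.60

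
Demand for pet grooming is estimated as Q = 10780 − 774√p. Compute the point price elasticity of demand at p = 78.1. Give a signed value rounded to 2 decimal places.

dQ/dp = −774/(2√p) = -43.7911. At p = 78.1, Q = 3939.84.
Ed = (dQ/dp)·(p/Q) = (-43.7911) × (78.1/3939.84) = -0.8680…

-0.87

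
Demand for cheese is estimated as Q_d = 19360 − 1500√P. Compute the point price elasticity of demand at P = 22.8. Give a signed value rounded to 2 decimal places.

dQ_d/dP = −1500/(2√P) = -157.07. At P = 22.8, Q_d = 12197.6.
Ed = (dQ_d/dP)·(P/Q_d) = (-157.07) × (22.8/12197.6) = -0.2935…

-0.29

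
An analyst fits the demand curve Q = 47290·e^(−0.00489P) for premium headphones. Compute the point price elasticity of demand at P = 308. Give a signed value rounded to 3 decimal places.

-1.506

dQ/dP = −0.00489·Q = -51.2836. At P = 308, Q = 10487.4.
Ed = (dQ/dP)·(P/Q) = (-51.2836) × (308/10487.4) = -1.50612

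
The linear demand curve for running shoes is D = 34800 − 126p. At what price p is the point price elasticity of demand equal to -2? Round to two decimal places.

184.13

Ed = −126p/(34800 − 126p). Set this equal to -2:
126p = 2·(34800 − 126p) ⇒ 126p(1 + 2) = 2·34800
p = 2·34800 / (126·3) = 184.1269…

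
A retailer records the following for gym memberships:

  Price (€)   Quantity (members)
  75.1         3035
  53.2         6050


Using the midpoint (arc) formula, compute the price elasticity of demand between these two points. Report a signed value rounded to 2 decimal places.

-1.94

%ΔQ = (6050 − 3035) / [(3035 + 6050)/2] = 3015/4542.5 = 0.663731…
%ΔP = (53.2 − 75.1) / [(75.1 + 53.2)/2] = -21.9/64.15 = -0.341387…
Arc Ed = %ΔQ / %ΔP = (3015/4542.5) / (-21.9/64.15) = -1.9442…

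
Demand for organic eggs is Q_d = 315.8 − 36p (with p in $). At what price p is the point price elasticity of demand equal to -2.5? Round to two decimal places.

6.27

Ed = −36p/(315.8 − 36p). Set this equal to -2.5:
36p = 2.5·(315.8 − 36p) ⇒ 36p(1 + 2.5) = 2.5·315.8
p = 2.5·315.8 / (36·3.5) = 6.2658…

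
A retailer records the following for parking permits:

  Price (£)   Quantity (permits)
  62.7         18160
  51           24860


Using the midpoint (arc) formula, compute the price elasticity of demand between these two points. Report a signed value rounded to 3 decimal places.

-1.513

%ΔQ = (24860 − 18160) / [(18160 + 24860)/2] = 6700/21510 = 0.311483…
%ΔP = (51 − 62.7) / [(62.7 + 51)/2] = -11.7/56.85 = -0.205804…
Arc Ed = %ΔQ / %ΔP = (6700/21510) / (-11.7/56.85) = -1.51348…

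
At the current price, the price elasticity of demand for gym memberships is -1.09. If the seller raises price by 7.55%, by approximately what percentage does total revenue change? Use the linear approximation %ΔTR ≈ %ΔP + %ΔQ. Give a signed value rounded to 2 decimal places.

%ΔQ ≈ Ed × %ΔP = (-1.09) × (+7.55%) = -8.2295%
%ΔTR ≈ %ΔP + %ΔQ = (+7.55%) + (-8.2295%) = -0.6795%

-0.68%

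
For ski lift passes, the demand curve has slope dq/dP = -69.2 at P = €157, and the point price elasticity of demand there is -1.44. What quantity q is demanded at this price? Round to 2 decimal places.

7544.72

Ed = (dq/dP)·(P/q) ⇒ q = (dq/dP)·P/Ed = (-69.2)·157/(-1.44) = 7544.7222…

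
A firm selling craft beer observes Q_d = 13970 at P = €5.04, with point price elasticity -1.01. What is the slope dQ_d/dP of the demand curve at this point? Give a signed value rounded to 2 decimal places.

Ed = (dQ_d/dP)·(P/Q_d) ⇒ dQ_d/dP = Ed·Q_d/P = (-1.01)·13970/5.04 = -2799.5436…

-2799.54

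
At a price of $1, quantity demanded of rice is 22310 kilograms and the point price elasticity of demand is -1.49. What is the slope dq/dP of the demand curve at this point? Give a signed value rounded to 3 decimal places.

Ed = (dq/dP)·(P/q) ⇒ dq/dP = Ed·q/P = (-1.49)·22310/1 = -33241.9

-33241.900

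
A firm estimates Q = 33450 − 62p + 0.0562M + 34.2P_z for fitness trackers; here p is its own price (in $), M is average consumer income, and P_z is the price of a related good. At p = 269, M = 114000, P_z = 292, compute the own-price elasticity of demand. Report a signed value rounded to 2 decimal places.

At the given values, Q = 33450 − 62(269) + 0.0562(114000) + 34.2(292) = 33165.2.
∂Q/∂p = −62.
E = (-62) × (269/33165.2) = -0.5028…

-0.50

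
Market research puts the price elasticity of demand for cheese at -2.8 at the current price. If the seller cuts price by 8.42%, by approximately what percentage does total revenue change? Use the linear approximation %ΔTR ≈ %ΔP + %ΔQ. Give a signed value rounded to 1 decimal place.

%ΔQ ≈ Ed × %ΔP = (-2.8) × (-8.42%) = +23.5760%
%ΔTR ≈ %ΔP + %ΔQ = (-8.42%) + (+23.5760%) = +15.1560%

+15.2%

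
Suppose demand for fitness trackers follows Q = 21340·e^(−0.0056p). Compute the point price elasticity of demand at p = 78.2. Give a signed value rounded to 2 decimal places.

-0.44

dQ/dp = −0.0056·Q = -77.1252. At p = 78.2, Q = 13772.4.
Ed = (dQ/dp)·(p/Q) = (-77.1252) × (78.2/13772.4) = -0.4379…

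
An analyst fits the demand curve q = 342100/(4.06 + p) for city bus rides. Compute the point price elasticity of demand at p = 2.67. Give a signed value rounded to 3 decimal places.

dq/dp = −342100/(4.06 + p)² = -7553.06. At p = 2.67, q = 50832.1.
Ed = (dq/dp)·(p/q) = (-7553.06) × (2.67/50832.1) = -0.39673…

-0.397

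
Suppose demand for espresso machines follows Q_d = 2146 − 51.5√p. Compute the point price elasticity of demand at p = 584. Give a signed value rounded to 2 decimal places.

dQ_d/dp = −51.5/(2√p) = -1.06554. At p = 584, Q_d = 901.446.
Ed = (dQ_d/dp)·(p/Q_d) = (-1.06554) × (584/901.446) = -0.6903…

-0.69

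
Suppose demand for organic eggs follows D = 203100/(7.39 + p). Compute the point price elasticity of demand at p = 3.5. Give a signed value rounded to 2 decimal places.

dD/dp = −203100/(7.39 + p)² = -1712.59. At p = 3.5, D = 18650.1.
Ed = (dD/dp)·(p/D) = (-1712.59) × (3.5/18650.1) = -0.3213…

-0.32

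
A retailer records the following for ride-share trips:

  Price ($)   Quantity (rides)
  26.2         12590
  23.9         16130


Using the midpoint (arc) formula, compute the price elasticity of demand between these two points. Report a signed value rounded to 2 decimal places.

%ΔQ = (16130 − 12590) / [(12590 + 16130)/2] = 3540/14360 = 0.246518…
%ΔP = (23.9 − 26.2) / [(26.2 + 23.9)/2] = -2.3/25.05 = -0.091816…
Arc Ed = %ΔQ / %ΔP = (3540/14360) / (-2.3/25.05) = -2.6849…

-2.68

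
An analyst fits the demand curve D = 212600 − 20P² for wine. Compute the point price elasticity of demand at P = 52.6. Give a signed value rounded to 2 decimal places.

-0.70

dD/dP = −2·20·P = -2104. At P = 52.6, D = 157264.8.
Ed = (dD/dP)·(P/D) = (-2104) × (52.6/157264.8) = -0.7037…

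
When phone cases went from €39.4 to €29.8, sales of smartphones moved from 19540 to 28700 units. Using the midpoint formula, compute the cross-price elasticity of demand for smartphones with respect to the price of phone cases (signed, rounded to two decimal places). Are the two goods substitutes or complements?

-1.37; complements

%ΔQ_{smartphones} = (28700 − 19540)/avg = 9160/24120 = 0.379767…
%ΔP_{phone cases} = (29.8 − 39.4)/avg = -9.6/34.6 = -0.277456…
E_cross = (9160/24120) / (-9.6/34.6) = -1.3687…
E_cross < 0 ⇒ the goods are complements.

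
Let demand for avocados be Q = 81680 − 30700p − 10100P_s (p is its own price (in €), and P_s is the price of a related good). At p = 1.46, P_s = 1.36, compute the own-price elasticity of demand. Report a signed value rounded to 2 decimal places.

At the given values, Q = 81680 − 30700(1.46) − 10100(1.36) = 23122.
∂Q/∂p = −30700.
E = (-30700) × (1.46/23122) = -1.9385…

-1.94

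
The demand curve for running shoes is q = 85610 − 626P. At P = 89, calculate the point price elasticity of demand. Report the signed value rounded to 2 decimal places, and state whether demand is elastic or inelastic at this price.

dq/dP = −626. At P = 89, q = 85610 − 626(89) = 29896.
Ed = (dq/dP)·(P/q) = −626 × (89/29896) = -1.8635…
|Ed| = 1.86 > 1, so demand is elastic.

-1.86; elastic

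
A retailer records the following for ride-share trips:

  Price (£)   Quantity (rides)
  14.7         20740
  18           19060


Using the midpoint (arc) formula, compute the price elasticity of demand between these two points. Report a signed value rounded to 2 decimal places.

%ΔQ = (19060 − 20740) / [(20740 + 19060)/2] = -1680/19900 = -0.084422…
%ΔP = (18 − 14.7) / [(14.7 + 18)/2] = 3.3/16.35 = 0.201834…
Arc Ed = %ΔQ / %ΔP = (-1680/19900) / (3.3/16.35) = -0.4182…

-0.42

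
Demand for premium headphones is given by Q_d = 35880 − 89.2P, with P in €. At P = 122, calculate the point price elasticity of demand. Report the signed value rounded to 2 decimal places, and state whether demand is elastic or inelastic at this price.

dQ_d/dP = −89.2. At P = 122, Q_d = 35880 − 89.2(122) = 24997.6.
Ed = (dQ_d/dP)·(P/Q_d) = −89.2 × (122/24997.6) = -0.4353…
|Ed| = 0.44 < 1, so demand is inelastic.

-0.44; inelastic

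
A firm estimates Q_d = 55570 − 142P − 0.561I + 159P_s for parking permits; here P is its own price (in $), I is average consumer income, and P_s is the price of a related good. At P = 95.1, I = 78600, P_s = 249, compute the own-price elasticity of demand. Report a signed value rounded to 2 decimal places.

At the given values, Q_d = 55570 − 142(95.1) − 0.561(78600) + 159(249) = 37562.2.
∂Q_d/∂P = −142.
E = (-142) × (95.1/37562.2) = -0.3595…

-0.36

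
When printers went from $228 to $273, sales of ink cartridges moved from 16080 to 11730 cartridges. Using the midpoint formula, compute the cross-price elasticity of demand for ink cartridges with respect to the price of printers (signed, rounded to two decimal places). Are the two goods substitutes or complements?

%ΔQ_{ink cartridges} = (11730 − 16080)/avg = -4350/13905 = -0.312837…
%ΔP_{printers} = (273 − 228)/avg = 45/250.5 = 0.179640…
E_cross = (-4350/13905) / (45/250.5) = -1.7414…
E_cross < 0 ⇒ the goods are complements.

-1.74; complements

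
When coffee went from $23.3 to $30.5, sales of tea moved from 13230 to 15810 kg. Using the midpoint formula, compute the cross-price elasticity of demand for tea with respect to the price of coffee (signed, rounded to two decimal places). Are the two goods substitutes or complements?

%ΔQ_{tea} = (15810 − 13230)/avg = 2580/14520 = 0.177685…
%ΔP_{coffee} = (30.5 − 23.3)/avg = 7.2/26.9 = 0.267657…
E_cross = (2580/14520) / (7.2/26.9) = 0.6638…
E_cross > 0 ⇒ the goods are substitutes.

0.66; substitutes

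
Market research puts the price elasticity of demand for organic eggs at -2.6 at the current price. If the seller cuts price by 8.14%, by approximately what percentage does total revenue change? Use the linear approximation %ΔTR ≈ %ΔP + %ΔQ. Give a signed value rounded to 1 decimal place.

+13.0%

%ΔQ ≈ Ed × %ΔP = (-2.6) × (-8.14%) = +21.1640%
%ΔTR ≈ %ΔP + %ΔQ = (-8.14%) + (+21.1640%) = +13.0240%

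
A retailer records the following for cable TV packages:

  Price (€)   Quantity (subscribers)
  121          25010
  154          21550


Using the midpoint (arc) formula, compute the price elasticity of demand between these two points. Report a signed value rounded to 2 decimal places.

-0.62

%ΔQ = (21550 − 25010) / [(25010 + 21550)/2] = -3460/23280 = -0.148625…
%ΔP = (154 − 121) / [(121 + 154)/2] = 33/137.5 = 0.24
Arc Ed = %ΔQ / %ΔP = (-3460/23280) / (33/137.5) = -0.6192…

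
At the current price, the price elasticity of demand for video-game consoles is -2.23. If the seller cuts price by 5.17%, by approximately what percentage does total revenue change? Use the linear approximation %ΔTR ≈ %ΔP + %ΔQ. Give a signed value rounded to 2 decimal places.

+6.36%

%ΔQ ≈ Ed × %ΔP = (-2.23) × (-5.17%) = +11.5291%
%ΔTR ≈ %ΔP + %ΔQ = (-5.17%) + (+11.5291%) = +6.3591%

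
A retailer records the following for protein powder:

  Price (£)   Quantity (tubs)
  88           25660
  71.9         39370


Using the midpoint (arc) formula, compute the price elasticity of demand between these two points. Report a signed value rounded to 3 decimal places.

%ΔQ = (39370 − 25660) / [(25660 + 39370)/2] = 13710/32515 = 0.421651…
%ΔP = (71.9 − 88) / [(88 + 71.9)/2] = -16.1/79.95 = -0.201375…
Arc Ed = %ΔQ / %ΔP = (13710/32515) / (-16.1/79.95) = -2.09385…

-2.094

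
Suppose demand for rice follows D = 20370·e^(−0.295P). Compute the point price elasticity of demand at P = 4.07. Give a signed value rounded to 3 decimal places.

-1.201

dD/dP = −0.295·D = -1808.75. At P = 4.07, D = 6131.34.
Ed = (dD/dP)·(P/D) = (-1808.75) × (4.07/6131.34) = -1.20065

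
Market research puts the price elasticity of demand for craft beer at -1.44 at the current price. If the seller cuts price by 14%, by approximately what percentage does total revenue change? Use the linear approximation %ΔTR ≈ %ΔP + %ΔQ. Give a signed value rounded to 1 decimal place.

%ΔQ ≈ Ed × %ΔP = (-1.44) × (-14%) = +20.1600%
%ΔTR ≈ %ΔP + %ΔQ = (-14%) + (+20.1600%) = +6.1600%

+6.2%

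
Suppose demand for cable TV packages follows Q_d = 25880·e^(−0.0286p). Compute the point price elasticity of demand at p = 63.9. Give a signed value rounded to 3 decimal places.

-1.828

dQ_d/dp = −0.0286·Q_d = -119.025. At p = 63.9, Q_d = 4161.73.
Ed = (dQ_d/dp)·(p/Q_d) = (-119.025) × (63.9/4161.73) = -1.82754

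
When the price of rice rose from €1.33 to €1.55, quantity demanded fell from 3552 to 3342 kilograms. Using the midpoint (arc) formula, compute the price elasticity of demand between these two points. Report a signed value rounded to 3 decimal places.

%ΔQ = (3342 − 3552) / [(3552 + 3342)/2] = -210/3447 = -0.060922…
%ΔP = (1.55 − 1.33) / [(1.33 + 1.55)/2] = 0.22/1.44 = 0.152777…
Arc Ed = %ΔQ / %ΔP = (-210/3447) / (0.22/1.44) = -0.39876…

-0.399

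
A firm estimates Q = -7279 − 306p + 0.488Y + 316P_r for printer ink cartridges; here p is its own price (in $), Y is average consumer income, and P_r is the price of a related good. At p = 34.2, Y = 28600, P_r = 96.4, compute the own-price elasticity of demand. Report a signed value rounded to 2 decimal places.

At the given values, Q = -7279 − 306(34.2) + 0.488(28600) + 316(96.4) = 26675.
∂Q/∂p = −306.
E = (-306) × (34.2/26675) = -0.3923…

-0.39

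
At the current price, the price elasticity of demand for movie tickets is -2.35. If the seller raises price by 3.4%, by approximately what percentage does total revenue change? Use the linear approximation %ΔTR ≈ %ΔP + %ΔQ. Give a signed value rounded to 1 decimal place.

%ΔQ ≈ Ed × %ΔP = (-2.35) × (+3.4%) = -7.9900%
%ΔTR ≈ %ΔP + %ΔQ = (+3.4%) + (-7.9900%) = -4.5900%

-4.6%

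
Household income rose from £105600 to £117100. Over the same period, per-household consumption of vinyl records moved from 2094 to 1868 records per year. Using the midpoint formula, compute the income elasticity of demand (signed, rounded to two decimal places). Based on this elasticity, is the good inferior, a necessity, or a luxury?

-1.10; inferior

%ΔQ = (1868 − 2094)/[( 2094 + 1868)/2] = -226/1981 = -0.114083…
%ΔIncome = (117100 − 105600)/[( 105600 + 117100)/2] = 11500/111350 = 0.103277…
E_income = (-226/1981) / (11500/111350) = -1.1046…
E_income < 0 ⇒ inferior good.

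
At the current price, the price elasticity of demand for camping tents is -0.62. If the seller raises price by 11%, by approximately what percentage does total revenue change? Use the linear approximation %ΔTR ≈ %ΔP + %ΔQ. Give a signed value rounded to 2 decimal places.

%ΔQ ≈ Ed × %ΔP = (-0.62) × (+11%) = -6.8200%
%ΔTR ≈ %ΔP + %ΔQ = (+11%) + (-6.8200%) = +4.1800%

+4.18%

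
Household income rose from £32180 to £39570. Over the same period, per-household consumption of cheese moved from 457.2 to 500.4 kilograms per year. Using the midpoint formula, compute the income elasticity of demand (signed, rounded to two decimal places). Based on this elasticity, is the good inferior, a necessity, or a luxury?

0.44; necessity

%ΔQ = (500.4 − 457.2)/[( 457.2 + 500.4)/2] = 43.2/478.8 = 0.090225…
%ΔIncome = (39570 − 32180)/[( 32180 + 39570)/2] = 7390/35875 = 0.205993…
E_income = (43.2/478.8) / (7390/35875) = 0.4380…
0 < E_income < 1 ⇒ normal good, necessity.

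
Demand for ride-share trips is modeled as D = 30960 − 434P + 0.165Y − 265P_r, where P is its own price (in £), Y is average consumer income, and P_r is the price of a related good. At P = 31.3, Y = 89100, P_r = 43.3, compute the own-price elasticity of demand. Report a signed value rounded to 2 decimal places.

-0.66

At the given values, D = 30960 − 434(31.3) + 0.165(89100) − 265(43.3) = 20602.8.
∂D/∂P = −434.
E = (-434) × (31.3/20602.8) = -0.6593…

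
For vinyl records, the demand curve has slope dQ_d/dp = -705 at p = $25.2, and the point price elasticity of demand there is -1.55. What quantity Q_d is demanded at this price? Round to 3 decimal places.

Ed = (dQ_d/dp)·(p/Q_d) ⇒ Q_d = (dQ_d/dp)·p/Ed = (-705)·25.2/(-1.55) = 11461.93548…

11461.935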